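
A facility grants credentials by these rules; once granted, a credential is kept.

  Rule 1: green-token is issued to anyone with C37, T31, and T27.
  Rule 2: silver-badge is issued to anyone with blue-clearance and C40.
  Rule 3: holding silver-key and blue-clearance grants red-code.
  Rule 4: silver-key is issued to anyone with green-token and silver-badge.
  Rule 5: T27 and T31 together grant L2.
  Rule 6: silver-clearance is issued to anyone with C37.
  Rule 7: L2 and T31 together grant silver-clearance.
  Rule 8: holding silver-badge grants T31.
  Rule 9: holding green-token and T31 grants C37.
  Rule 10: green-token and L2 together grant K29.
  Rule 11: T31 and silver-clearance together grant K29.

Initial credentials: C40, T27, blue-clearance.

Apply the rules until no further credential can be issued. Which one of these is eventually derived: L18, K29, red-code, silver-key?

Holding blue-clearance and C40 grants silver-badge (Rule 2).
Holding silver-badge grants T31 (Rule 8).
Holding T27 and T31 grants L2 (Rule 5).
Holding L2 and T31 grants silver-clearance (Rule 7).
Holding T31 and silver-clearance grants K29 (Rule 11).
No rule produces L18, and it is not given. silver-key would need green-token and silver-badge (Rule 4), but green-token is never granted. red-code would need silver-key and blue-clearance (Rule 3), but silver-key is never granted.

K29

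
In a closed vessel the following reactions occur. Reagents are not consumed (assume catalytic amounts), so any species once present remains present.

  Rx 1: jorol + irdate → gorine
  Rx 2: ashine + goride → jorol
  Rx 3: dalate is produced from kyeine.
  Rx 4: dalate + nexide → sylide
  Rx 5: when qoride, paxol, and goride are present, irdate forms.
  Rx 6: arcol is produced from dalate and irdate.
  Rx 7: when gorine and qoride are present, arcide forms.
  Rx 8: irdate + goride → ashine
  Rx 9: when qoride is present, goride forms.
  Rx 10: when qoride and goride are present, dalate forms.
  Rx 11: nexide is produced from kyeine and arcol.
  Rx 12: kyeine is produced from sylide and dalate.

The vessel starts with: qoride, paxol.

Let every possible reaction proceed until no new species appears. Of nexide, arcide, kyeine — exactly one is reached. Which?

arcide

qoride present → goride forms (Rx 9).
qoride, paxol, and goride present → irdate forms (Rx 5).
irdate and goride present → ashine forms (Rx 8).
ashine and goride present → jorol forms (Rx 2).
jorol and irdate present → gorine forms (Rx 1).
gorine and qoride present → arcide forms (Rx 7).
kyeine would need sylide and dalate (Rx 12), but sylide never forms. nexide would need kyeine and arcol (Rx 11), but kyeine never forms.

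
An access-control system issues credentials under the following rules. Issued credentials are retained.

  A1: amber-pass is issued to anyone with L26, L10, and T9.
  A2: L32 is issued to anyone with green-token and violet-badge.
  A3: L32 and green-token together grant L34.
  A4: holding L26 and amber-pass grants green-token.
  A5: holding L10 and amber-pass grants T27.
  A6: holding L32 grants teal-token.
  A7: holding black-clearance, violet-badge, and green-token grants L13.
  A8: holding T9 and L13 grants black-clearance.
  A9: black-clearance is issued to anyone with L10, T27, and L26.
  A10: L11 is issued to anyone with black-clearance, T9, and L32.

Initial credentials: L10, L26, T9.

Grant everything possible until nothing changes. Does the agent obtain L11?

L11 would need black-clearance, T9, and L32 (A10), but L32 is never granted.

No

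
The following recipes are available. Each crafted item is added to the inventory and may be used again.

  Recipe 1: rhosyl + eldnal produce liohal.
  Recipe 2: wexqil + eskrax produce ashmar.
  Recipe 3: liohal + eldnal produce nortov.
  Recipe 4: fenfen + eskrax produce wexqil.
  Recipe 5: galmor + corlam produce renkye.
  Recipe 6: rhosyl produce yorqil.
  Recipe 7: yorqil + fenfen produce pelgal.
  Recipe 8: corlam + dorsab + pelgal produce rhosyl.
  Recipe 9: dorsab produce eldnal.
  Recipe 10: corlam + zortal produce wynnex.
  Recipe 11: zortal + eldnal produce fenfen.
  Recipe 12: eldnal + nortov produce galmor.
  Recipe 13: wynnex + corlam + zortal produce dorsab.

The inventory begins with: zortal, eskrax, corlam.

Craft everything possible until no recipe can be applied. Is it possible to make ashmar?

Yes

corlam + zortal → wynnex (Recipe 10).
wynnex + corlam + zortal → dorsab (Recipe 13).
Using Recipe 9, dorsab makes eldnal.
zortal + eldnal → fenfen (Recipe 11).
Using Recipe 4, fenfen and eskrax make wexqil.
wexqil + eskrax → ashmar (Recipe 2).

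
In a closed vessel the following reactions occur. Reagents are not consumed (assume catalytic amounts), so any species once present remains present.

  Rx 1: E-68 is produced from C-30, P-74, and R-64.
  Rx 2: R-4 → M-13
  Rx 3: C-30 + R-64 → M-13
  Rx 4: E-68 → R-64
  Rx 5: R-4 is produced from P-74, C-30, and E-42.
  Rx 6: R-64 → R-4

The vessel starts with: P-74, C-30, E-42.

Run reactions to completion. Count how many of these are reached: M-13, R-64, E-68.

1

P-74, C-30, and E-42 present → R-4 forms (Rx 5).
R-4 present → M-13 forms (Rx 2).
M-13: reached.
R-64 would need E-68 (Rx 4), but E-68 never forms.
E-68 would need C-30, P-74, and R-64 (Rx 1), but R-64 never forms.
Reached: M-13 — 1 of the 3.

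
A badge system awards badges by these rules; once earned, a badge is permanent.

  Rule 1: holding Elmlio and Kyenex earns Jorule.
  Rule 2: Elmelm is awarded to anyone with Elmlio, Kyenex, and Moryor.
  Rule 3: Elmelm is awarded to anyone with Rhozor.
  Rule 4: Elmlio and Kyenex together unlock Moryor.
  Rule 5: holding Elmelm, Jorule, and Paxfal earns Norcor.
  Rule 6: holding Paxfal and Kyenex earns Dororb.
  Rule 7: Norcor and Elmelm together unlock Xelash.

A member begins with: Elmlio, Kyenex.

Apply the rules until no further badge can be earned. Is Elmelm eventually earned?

Yes

With Elmlio and Kyenex, Moryor is earned (Rule 4).
With Elmlio, Kyenex, and Moryor, Elmelm is earned (Rule 2).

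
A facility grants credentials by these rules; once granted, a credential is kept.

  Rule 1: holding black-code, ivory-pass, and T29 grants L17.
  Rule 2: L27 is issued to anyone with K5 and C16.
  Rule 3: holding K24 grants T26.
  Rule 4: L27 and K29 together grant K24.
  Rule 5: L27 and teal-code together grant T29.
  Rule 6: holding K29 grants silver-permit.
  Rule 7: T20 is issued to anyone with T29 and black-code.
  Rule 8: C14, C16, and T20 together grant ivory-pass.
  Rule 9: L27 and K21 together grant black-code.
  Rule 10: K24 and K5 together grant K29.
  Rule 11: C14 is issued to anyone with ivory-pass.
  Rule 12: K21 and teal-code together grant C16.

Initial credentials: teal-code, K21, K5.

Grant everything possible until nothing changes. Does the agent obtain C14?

No

C14 would need ivory-pass (Rule 11), but ivory-pass is never granted.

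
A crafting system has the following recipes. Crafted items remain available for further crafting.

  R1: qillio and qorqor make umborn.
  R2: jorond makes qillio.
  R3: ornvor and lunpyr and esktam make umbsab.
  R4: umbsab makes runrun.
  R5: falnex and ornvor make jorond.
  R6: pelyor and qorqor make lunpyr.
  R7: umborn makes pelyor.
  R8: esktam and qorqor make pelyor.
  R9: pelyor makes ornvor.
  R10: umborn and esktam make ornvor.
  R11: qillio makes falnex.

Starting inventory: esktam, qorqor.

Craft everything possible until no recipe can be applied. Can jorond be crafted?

No

jorond would need falnex and ornvor (R5), but falnex is never obtained.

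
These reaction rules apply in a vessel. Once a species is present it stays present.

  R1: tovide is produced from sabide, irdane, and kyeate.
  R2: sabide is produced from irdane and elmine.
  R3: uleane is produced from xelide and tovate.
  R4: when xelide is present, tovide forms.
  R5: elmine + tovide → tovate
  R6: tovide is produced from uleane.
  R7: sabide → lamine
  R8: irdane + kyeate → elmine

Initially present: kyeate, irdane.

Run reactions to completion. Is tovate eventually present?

Yes

irdane and kyeate present → elmine forms (R8).
irdane and elmine present → sabide forms (R2).
sabide, irdane, and kyeate present → tovide forms (R1).
elmine and tovide present → tovate forms (R5).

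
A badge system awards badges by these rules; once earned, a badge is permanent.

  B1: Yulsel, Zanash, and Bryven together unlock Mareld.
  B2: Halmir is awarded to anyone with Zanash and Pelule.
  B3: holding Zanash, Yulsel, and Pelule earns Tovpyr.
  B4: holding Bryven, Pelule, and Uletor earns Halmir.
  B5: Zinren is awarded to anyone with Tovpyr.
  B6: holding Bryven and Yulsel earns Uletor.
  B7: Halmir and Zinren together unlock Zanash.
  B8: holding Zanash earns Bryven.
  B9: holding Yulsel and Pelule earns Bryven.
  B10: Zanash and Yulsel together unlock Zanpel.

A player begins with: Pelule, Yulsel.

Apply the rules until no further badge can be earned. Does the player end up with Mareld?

Mareld would need Yulsel, Zanash, and Bryven (B1), but Zanash is never earned.

No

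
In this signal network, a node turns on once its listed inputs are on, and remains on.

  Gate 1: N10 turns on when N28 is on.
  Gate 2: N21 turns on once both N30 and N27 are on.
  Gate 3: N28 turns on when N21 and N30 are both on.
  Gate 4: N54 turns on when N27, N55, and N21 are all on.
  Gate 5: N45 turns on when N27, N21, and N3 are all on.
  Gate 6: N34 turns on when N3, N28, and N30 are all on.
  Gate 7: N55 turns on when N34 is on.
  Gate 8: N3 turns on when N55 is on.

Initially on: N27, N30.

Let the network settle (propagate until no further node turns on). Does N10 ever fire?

Gate 2: N30 and N27 on → N21 on.
Gate 3: N21 and N30 on → N28 on.
Gate 1: N28 on → N10 on.

Yes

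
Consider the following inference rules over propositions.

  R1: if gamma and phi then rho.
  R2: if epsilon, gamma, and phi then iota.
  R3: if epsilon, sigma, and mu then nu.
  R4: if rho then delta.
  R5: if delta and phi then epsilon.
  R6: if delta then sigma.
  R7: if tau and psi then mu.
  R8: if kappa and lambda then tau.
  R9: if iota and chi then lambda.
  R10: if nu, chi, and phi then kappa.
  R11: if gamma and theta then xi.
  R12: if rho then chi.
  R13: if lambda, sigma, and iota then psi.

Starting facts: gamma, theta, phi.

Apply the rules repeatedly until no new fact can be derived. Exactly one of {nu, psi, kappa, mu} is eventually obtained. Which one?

psi

From gamma and phi, R1 gives rho.
rho holds, so chi follows (R12).
rho holds, so delta follows (R4).
From delta, R6 gives sigma.
From delta and phi, R5 gives epsilon.
From epsilon, gamma, and phi, R2 gives iota.
From iota and chi, R9 gives lambda.
lambda, sigma, and iota hold, so psi follows (R13).
nu would need epsilon, sigma, and mu (R3), but mu is never established. mu would need tau and psi (R7), but tau is never established. kappa would need nu, chi, and phi (R10), but nu is never established.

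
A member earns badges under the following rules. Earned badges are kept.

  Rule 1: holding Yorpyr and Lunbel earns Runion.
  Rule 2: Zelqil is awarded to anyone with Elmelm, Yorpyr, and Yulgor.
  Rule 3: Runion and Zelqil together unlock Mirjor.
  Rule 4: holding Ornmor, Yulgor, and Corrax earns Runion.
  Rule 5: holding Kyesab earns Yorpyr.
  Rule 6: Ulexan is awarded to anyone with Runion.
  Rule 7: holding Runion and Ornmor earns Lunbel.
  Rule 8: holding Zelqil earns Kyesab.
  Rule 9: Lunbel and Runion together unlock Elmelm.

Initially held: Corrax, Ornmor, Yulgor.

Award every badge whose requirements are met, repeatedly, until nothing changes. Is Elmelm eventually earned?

With Ornmor, Yulgor, and Corrax, Runion is earned (Rule 4).
With Runion and Ornmor, Lunbel is earned (Rule 7).
With Lunbel and Runion, Elmelm is earned (Rule 9).

Yes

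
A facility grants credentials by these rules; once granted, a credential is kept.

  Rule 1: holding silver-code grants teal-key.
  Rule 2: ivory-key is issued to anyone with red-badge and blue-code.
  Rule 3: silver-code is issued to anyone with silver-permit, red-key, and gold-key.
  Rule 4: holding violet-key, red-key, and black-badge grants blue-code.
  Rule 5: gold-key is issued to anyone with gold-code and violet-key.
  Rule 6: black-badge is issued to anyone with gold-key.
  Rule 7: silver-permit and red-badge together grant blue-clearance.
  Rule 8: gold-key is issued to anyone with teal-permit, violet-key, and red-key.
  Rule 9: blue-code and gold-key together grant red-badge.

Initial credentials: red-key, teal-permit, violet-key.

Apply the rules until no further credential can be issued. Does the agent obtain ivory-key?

Yes

Holding teal-permit, violet-key, and red-key grants gold-key (Rule 8).
Holding gold-key grants black-badge (Rule 6).
Holding violet-key, red-key, and black-badge grants blue-code (Rule 4).
Holding blue-code and gold-key grants red-badge (Rule 9).
Holding red-badge and blue-code grants ivory-key (Rule 2).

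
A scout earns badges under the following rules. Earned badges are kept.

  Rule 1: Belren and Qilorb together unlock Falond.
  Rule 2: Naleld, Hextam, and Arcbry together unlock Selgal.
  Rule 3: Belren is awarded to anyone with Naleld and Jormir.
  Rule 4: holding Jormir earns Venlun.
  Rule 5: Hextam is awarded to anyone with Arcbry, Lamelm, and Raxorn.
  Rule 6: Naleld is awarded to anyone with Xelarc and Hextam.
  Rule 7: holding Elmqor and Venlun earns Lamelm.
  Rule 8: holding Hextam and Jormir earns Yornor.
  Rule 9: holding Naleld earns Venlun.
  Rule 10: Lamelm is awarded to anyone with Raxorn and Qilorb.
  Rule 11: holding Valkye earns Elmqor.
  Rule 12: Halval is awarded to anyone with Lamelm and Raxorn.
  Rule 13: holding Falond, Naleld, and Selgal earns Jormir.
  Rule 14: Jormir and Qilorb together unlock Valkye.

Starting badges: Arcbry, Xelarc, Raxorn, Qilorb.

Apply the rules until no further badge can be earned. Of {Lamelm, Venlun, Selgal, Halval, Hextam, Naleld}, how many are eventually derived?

6

With Raxorn and Qilorb, Lamelm is earned (Rule 10).
With Lamelm and Raxorn, Halval is earned (Rule 12).
With Arcbry, Lamelm, and Raxorn, Hextam is earned (Rule 5).
With Xelarc and Hextam, Naleld is earned (Rule 6).
With Naleld, Hextam, and Arcbry, Selgal is earned (Rule 2).
With Naleld, Venlun is earned (Rule 9).
Lamelm: reached.
Venlun: reached.
Selgal: reached.
Halval: reached.
Hextam: reached.
Naleld: reached.
All 6 are reached.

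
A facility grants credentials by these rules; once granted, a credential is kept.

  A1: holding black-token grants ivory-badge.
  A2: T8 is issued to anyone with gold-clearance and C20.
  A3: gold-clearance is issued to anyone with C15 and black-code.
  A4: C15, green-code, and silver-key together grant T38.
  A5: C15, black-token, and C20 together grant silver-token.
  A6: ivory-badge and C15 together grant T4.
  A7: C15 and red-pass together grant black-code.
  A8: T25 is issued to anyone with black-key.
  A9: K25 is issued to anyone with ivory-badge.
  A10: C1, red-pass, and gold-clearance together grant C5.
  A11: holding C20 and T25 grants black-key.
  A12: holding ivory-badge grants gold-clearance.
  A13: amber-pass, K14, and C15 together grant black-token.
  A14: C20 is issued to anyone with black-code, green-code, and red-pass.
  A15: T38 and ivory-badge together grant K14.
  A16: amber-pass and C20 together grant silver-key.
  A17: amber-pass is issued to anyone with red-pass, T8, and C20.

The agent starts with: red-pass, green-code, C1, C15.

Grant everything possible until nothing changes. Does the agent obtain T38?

Yes

Holding C15 and red-pass grants black-code (A7).
Holding black-code, green-code, and red-pass grants C20 (A14).
Holding C15 and black-code grants gold-clearance (A3).
Holding gold-clearance and C20 grants T8 (A2).
Holding red-pass, T8, and C20 grants amber-pass (A17).
Holding amber-pass and C20 grants silver-key (A16).
Holding C15, green-code, and silver-key grants T38 (A4).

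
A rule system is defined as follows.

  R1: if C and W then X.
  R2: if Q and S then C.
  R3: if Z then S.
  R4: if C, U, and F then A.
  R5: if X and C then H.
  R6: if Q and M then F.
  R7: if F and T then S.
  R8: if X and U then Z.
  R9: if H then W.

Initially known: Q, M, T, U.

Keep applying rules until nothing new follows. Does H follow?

H would need X and C (R5), but X is never established.

No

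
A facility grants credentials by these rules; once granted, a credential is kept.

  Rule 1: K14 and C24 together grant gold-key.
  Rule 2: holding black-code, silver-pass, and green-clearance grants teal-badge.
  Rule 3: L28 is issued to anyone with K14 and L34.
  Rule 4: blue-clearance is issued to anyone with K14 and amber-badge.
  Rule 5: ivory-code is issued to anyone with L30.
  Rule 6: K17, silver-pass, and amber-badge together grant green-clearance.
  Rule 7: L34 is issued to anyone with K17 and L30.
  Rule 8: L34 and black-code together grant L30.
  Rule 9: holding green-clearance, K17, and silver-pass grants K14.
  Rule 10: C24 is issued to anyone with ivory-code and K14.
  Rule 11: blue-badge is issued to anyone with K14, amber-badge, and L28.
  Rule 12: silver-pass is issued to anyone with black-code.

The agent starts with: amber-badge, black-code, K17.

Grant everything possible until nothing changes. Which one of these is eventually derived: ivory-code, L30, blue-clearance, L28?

blue-clearance

Holding black-code grants silver-pass (Rule 12).
Holding K17, silver-pass, and amber-badge grants green-clearance (Rule 6).
Holding green-clearance, K17, and silver-pass grants K14 (Rule 9).
Holding K14 and amber-badge grants blue-clearance (Rule 4).
L30 would need L34 and black-code (Rule 8), but L34 is never granted. ivory-code would need L30 (Rule 5), but L30 is never granted. L28 would need K14 and L34 (Rule 3), but L34 is never granted.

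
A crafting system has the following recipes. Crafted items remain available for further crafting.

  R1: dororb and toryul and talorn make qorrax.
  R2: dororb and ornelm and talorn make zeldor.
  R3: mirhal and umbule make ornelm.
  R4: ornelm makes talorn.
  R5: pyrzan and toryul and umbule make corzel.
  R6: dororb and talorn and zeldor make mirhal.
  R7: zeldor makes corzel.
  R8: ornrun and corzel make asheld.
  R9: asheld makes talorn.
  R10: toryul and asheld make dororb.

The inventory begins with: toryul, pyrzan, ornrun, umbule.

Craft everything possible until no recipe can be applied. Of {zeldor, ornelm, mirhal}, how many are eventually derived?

zeldor would need dororb, ornelm, and talorn (R2), but ornelm is never obtained.
ornelm would need mirhal and umbule (R3), but mirhal is never obtained.
mirhal would need dororb, talorn, and zeldor (R6), but zeldor is never obtained.
None of the 3 are reached.

0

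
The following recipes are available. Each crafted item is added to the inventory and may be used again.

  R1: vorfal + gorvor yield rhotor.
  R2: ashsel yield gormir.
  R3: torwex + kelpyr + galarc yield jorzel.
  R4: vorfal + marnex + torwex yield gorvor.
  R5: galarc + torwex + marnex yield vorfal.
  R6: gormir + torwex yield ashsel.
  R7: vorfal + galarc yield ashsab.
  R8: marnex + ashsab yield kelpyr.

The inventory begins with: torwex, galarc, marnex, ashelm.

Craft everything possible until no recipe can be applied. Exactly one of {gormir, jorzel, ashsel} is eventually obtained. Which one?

Using R5, galarc, torwex, and marnex make vorfal.
vorfal + galarc → ashsab (R7).
Using R8, marnex and ashsab make kelpyr.
torwex + kelpyr + galarc → jorzel (R3).
ashsel would need gormir and torwex (R6), but gormir is never obtained. gormir would need ashsel (R2), but ashsel is never obtained.

jorzel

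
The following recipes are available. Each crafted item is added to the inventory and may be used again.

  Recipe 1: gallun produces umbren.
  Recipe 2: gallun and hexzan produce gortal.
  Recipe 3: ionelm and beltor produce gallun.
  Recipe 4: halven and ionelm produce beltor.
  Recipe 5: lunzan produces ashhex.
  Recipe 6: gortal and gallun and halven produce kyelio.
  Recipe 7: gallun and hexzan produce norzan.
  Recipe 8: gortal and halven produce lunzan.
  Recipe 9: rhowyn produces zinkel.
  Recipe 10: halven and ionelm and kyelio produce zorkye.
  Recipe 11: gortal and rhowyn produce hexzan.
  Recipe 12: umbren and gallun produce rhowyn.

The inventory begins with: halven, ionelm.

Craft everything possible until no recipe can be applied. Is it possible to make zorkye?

No

zorkye would need halven, ionelm, and kyelio (Recipe 10), but kyelio is never obtained.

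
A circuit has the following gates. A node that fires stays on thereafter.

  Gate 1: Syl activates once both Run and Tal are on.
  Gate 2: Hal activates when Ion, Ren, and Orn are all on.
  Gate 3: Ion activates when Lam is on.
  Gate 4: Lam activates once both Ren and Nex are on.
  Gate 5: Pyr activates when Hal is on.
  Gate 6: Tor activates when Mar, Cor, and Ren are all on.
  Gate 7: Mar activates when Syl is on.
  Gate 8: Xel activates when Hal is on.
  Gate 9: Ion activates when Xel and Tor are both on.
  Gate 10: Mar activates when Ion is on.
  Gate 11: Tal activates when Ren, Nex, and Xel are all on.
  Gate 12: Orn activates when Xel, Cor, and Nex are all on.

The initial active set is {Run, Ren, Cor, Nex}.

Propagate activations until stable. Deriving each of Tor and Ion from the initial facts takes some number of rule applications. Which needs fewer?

Ion

Ion: Gate 4: Ren and Nex on → Lam on. Lam is on, so Ion activates (Gate 3). [2 rule applications]
Tor: Gate 4: Ren and Nex on → Lam on. Lam is on, so Ion activates (Gate 3). Gate 10: Ion on → Mar on. Gate 6: Mar, Cor, and Ren on → Tor on. [4 rule applications]
Ion needs fewer.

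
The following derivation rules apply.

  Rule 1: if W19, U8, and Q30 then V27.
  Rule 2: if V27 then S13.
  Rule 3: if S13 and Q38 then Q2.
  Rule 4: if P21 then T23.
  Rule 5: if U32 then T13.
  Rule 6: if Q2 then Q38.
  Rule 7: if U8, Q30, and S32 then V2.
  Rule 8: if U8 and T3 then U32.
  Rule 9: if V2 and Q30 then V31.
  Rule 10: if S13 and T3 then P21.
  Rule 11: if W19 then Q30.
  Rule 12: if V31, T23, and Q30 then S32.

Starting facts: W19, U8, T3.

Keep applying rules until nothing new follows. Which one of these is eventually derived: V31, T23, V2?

T23

W19 holds, so Q30 follows (Rule 11).
From W19, U8, and Q30, Rule 1 gives V27.
V27 holds, so S13 follows (Rule 2).
From S13 and T3, Rule 10 gives P21.
P21 holds, so T23 follows (Rule 4).
V31 would need V2 and Q30 (Rule 9), but V2 is never established. V2 would need U8, Q30, and S32 (Rule 7), but S32 is never established.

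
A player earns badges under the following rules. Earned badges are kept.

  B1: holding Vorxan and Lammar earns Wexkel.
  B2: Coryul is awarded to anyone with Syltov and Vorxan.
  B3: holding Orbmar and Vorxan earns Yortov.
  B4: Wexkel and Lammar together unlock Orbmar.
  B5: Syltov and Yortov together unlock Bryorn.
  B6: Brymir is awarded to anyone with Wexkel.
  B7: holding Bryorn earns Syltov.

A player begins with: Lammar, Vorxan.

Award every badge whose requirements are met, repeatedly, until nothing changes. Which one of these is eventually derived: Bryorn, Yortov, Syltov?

Yortov

With Vorxan and Lammar, Wexkel is earned (B1).
With Wexkel and Lammar, Orbmar is earned (B4).
With Orbmar and Vorxan, Yortov is earned (B3).
Bryorn would need Syltov and Yortov (B5), but Syltov is never earned. Syltov would need Bryorn (B7), but Bryorn is never earned.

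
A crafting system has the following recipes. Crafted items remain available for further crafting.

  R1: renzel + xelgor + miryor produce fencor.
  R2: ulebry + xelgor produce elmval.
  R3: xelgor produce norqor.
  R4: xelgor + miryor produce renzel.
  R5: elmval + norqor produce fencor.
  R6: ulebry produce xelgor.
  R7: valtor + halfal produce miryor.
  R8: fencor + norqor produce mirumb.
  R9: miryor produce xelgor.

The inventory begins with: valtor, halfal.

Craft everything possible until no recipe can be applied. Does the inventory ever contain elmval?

elmval would need ulebry and xelgor (R2), but ulebry is never obtained.

No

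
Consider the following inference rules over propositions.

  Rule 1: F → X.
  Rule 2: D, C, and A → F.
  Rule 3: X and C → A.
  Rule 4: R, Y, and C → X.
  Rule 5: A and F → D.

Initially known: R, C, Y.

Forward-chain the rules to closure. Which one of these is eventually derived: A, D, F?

A

R, Y, and C hold, so X follows (Rule 4).
X and C hold, so A follows (Rule 3).
D would need A and F (Rule 5), but F is never established. F would need D, C, and A (Rule 2), but D is never established.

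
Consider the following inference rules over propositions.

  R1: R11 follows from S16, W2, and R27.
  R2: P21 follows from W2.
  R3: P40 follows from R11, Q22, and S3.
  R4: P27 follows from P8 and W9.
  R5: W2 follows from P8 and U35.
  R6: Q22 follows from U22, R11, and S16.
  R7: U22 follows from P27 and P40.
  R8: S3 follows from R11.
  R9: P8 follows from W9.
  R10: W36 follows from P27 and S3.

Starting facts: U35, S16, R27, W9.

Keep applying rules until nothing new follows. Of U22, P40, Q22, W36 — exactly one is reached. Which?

From W9, R9 gives P8.
P8 and W9 hold, so P27 follows (R4).
P8 and U35 hold, so W2 follows (R5).
From S16, W2, and R27, R1 gives R11.
R11 holds, so S3 follows (R8).
From P27 and S3, R10 gives W36.
P40 would need R11, Q22, and S3 (R3), but Q22 is never established. Q22 would need U22, R11, and S16 (R6), but U22 is never established. U22 would need P27 and P40 (R7), but P40 is never established.

W36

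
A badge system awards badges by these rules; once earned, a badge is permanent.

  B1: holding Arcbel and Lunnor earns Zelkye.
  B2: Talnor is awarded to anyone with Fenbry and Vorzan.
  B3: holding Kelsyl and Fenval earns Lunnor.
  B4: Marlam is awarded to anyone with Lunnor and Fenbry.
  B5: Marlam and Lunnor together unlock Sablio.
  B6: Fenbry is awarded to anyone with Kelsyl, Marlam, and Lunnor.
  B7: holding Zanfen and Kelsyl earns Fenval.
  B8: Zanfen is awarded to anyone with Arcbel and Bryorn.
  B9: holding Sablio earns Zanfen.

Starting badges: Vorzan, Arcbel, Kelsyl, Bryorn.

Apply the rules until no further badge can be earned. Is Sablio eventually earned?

No

Sablio would need Marlam and Lunnor (B5), but Marlam is never earned.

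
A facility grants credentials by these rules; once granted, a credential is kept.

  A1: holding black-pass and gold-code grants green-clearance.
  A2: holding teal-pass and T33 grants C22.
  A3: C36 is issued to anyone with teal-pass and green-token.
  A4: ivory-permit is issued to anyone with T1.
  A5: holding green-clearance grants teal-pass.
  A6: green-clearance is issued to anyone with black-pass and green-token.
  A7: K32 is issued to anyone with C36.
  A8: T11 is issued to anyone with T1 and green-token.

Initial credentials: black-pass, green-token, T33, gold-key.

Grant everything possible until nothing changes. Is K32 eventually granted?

Yes

Holding black-pass and green-token grants green-clearance (A6).
Holding green-clearance grants teal-pass (A5).
Holding teal-pass and green-token grants C36 (A3).
Holding C36 grants K32 (A7).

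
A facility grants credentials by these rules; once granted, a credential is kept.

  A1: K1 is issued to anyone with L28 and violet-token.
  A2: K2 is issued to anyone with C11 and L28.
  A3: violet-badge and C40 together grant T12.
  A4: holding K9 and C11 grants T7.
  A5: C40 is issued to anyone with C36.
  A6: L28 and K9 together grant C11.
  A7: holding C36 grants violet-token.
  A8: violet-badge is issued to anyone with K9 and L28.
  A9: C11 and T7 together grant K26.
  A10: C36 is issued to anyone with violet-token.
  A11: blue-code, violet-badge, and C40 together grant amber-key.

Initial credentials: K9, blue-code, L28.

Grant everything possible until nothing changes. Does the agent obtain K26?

Holding L28 and K9 grants C11 (A6).
Holding K9 and C11 grants T7 (A4).
Holding C11 and T7 grants K26 (A9).

Yes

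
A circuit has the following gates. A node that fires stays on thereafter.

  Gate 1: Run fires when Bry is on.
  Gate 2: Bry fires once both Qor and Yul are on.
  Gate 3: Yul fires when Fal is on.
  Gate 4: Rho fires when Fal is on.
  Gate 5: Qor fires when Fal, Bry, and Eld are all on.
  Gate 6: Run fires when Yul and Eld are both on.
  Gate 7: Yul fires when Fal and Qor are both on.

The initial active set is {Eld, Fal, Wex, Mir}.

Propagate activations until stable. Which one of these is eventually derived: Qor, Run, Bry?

Gate 3: Fal on → Yul on.
Yul and Eld are on, so Run fires (Gate 6).
Qor would need Fal, Bry, and Eld (Gate 5), but Bry never turns on. Bry would need Qor and Yul (Gate 2), but Qor never turns on.

Run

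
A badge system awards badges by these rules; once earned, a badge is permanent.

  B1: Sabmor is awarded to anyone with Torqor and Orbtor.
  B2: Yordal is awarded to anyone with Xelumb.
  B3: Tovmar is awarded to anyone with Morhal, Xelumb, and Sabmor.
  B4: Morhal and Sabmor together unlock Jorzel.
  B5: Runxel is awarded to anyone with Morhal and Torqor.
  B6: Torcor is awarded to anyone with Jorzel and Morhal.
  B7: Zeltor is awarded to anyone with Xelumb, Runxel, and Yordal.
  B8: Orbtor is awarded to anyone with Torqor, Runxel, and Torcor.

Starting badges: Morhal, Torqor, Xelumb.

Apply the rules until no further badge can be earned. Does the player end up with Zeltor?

Yes

With Xelumb, Yordal is earned (B2).
With Morhal and Torqor, Runxel is earned (B5).
With Xelumb, Runxel, and Yordal, Zeltor is earned (B7).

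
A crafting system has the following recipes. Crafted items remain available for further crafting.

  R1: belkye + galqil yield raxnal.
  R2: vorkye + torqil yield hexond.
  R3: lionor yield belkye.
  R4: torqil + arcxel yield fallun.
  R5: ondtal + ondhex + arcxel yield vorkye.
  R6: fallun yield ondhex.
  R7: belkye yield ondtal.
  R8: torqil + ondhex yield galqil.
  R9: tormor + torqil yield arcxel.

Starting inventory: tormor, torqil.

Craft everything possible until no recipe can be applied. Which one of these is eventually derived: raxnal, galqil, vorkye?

tormor + torqil → arcxel (R9).
Using R4, torqil and arcxel make fallun.
fallun → ondhex (R6).
Using R8, torqil and ondhex make galqil.
raxnal would need belkye and galqil (R1), but belkye is never obtained. vorkye would need ondtal, ondhex, and arcxel (R5), but ondtal is never obtained.

galqil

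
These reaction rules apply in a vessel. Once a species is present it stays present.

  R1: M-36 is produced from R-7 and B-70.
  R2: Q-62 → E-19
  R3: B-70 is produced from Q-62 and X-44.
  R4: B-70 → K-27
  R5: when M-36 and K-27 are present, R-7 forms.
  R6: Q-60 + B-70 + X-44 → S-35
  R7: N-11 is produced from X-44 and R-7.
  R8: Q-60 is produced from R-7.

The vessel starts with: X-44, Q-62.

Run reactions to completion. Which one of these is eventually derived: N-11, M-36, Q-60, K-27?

K-27

Q-62 and X-44 present → B-70 forms (R3).
B-70 present → K-27 forms (R4).
M-36 would need R-7 and B-70 (R1), but R-7 never forms. Q-60 would need R-7 (R8), but R-7 never forms. N-11 would need X-44 and R-7 (R7), but R-7 never forms.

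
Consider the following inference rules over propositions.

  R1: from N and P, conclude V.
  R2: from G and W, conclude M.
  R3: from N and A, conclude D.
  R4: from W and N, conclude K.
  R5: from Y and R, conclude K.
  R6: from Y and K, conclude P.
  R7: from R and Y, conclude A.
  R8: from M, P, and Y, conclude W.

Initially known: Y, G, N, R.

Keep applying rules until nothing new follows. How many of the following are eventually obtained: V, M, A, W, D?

Y and R hold, so K follows (R5).
From R and Y, R7 gives A.
Y and K hold, so P follows (R6).
From N and A, R3 gives D.
N and P hold, so V follows (R1).
V: reached.
M would need G and W (R2), but W is never established.
A: reached.
W would need M, P, and Y (R8), but M is never established.
D: reached.
Reached: V, A, and D — 3 of the 5.

3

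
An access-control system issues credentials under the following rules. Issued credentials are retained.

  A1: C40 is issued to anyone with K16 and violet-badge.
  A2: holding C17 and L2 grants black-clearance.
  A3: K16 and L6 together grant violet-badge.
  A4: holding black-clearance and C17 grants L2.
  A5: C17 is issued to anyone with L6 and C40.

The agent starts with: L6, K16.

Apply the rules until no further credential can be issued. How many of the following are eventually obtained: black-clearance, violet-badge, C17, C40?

Holding K16 and L6 grants violet-badge (A3).
Holding K16 and violet-badge grants C40 (A1).
Holding L6 and C40 grants C17 (A5).
black-clearance would need C17 and L2 (A2), but L2 is never granted.
violet-badge: reached.
C17: reached.
C40: reached.
Reached: violet-badge, C17, and C40 — 3 of the 4.

3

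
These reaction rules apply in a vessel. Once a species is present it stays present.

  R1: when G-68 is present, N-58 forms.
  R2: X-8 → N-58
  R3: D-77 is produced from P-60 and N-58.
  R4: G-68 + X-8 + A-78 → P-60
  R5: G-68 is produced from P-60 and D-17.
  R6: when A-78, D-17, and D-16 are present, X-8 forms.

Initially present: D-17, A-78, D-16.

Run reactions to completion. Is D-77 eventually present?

No

D-77 would need P-60 and N-58 (R3), but P-60 never forms.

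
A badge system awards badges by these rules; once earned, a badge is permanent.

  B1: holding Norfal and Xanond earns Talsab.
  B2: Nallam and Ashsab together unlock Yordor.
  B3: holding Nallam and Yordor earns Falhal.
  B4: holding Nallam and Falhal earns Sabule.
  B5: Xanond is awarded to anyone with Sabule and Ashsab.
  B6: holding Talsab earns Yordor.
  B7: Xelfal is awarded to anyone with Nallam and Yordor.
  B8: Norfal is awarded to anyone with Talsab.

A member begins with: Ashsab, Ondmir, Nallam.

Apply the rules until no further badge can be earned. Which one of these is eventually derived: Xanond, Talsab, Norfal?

With Nallam and Ashsab, Yordor is earned (B2).
With Nallam and Yordor, Falhal is earned (B3).
With Nallam and Falhal, Sabule is earned (B4).
With Sabule and Ashsab, Xanond is earned (B5).
Talsab would need Norfal and Xanond (B1), but Norfal is never earned. Norfal would need Talsab (B8), but Talsab is never earned.

Xanond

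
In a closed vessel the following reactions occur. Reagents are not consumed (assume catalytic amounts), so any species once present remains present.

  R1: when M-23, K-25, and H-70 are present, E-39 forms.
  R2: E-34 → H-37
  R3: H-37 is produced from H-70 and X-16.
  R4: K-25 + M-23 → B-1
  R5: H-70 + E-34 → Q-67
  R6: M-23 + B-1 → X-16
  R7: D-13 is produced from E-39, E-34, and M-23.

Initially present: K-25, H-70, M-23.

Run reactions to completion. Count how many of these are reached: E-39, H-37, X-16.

M-23, K-25, and H-70 present → E-39 forms (R1).
K-25 and M-23 present → B-1 forms (R4).
M-23 and B-1 present → X-16 forms (R6).
H-70 and X-16 present → H-37 forms (R3).
E-39: reached.
H-37: reached.
X-16: reached.
All 3 are reached.

3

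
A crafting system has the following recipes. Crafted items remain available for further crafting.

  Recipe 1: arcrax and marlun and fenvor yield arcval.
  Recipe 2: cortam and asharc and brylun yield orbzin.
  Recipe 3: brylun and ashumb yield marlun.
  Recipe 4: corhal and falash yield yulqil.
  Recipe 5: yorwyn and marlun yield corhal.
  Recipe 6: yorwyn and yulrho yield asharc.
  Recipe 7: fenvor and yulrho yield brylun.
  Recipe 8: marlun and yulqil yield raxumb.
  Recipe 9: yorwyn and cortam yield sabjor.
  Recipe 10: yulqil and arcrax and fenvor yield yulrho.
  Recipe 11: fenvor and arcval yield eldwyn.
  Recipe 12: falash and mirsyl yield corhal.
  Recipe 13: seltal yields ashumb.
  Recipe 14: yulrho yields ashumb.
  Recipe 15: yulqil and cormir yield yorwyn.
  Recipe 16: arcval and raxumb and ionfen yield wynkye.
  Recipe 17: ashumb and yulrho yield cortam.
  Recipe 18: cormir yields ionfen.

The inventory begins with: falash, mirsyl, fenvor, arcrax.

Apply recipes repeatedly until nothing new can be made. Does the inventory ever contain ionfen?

No

ionfen would need cormir (Recipe 18), but cormir is never obtained.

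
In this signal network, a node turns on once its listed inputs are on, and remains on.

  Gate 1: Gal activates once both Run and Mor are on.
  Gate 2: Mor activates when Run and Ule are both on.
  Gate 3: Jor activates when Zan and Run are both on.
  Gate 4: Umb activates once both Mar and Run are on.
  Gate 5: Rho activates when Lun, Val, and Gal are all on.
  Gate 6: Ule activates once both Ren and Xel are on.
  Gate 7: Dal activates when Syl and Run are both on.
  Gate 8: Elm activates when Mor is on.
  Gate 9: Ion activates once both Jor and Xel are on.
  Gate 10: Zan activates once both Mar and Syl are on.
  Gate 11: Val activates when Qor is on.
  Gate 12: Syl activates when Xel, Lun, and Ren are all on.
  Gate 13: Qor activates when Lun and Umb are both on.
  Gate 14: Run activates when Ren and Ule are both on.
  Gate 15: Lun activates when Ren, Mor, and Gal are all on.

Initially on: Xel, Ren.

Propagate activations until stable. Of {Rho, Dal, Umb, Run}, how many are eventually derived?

Gate 6: Ren and Xel on → Ule on.
Ren and Ule are on, so Run activates (Gate 14).
Run and Ule are on, so Mor activates (Gate 2).
Gate 1: Run and Mor on → Gal on.
Gate 15: Ren, Mor, and Gal on → Lun on.
Gate 12: Xel, Lun, and Ren on → Syl on.
Syl and Run are on, so Dal activates (Gate 7).
Rho would need Lun, Val, and Gal (Gate 5), but Val never turns on.
Dal: reached.
Umb would need Mar and Run (Gate 4), but Mar never turns on.
Run: reached.
Reached: Dal and Run — 2 of the 4.

2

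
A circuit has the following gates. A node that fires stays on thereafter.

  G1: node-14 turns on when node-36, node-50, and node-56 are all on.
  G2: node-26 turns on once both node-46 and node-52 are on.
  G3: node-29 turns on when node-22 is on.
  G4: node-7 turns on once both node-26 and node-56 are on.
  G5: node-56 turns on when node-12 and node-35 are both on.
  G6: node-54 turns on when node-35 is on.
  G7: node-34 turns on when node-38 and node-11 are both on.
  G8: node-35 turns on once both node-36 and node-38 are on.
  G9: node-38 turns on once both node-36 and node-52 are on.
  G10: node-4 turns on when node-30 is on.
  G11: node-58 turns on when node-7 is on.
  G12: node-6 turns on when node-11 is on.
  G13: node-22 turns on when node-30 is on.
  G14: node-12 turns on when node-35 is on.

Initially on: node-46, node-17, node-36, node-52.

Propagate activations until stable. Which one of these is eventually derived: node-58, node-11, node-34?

node-36 and node-52 are on, so node-38 turns on (G9).
node-46 and node-52 are on, so node-26 turns on (G2).
node-36 and node-38 are on, so node-35 turns on (G8).
G14: node-35 on → node-12 on.
node-12 and node-35 are on, so node-56 turns on (G5).
G4: node-26 and node-56 on → node-7 on.
G11: node-7 on → node-58 on.
node-34 would need node-38 and node-11 (G7), but node-11 never turns on. No rule produces node-11, and it is not given.

node-58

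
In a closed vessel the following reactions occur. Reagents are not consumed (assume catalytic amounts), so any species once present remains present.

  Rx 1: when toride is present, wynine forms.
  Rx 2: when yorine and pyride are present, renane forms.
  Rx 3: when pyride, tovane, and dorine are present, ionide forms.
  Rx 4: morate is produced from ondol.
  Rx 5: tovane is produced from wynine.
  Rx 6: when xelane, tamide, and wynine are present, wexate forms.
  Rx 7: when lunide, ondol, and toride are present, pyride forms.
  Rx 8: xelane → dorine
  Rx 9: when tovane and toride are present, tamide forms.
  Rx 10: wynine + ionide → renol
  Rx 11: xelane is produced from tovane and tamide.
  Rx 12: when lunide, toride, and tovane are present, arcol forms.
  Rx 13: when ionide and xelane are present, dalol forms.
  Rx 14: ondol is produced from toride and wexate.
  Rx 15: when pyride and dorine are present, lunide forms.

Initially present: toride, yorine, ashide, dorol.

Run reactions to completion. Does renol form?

No

renol would need wynine and ionide (Rx 10), but ionide never forms.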